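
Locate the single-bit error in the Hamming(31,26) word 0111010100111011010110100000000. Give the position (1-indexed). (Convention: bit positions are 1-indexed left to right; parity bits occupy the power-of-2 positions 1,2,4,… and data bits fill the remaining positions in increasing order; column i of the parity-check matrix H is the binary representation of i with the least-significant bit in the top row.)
Syndrome s = H · r^T (mod 2), r = 0111010100111011010110100000000:
  s[0] = (1010101010101010101010101010101)·(0111010100111011010110100000000) mod 2 = 0+0+1+0+0+0+0+0+0+0+1+0+1+0+1+0+0+0+0+0+1+0+1+0+0+0+0+0+0+0+0 mod 2 = 0
  s[1] = (0110011001100110011001100110011)·(0111010100111011010110100000000) mod 2 = 0+1+1+0+0+1+0+0+0+0+1+0+0+0+1+0+0+1+0+0+0+0+1+0+0+0+0+0+0+0+0 mod 2 = 1
  s[2] = (0001111000011110000111100001111)·(0111010100111011010110100000000) mod 2 = 0+0+0+1+0+1+0+0+0+0+0+1+1+0+1+0+0+0+0+1+1+0+1+0+0+0+0+0+0+0+0 mod 2 = 0
  s[3] = (0000000111111110000000011111111)·(0111010100111011010110100000000) mod 2 = 0+0+0+0+0+0+0+1+0+0+1+1+1+0+1+0+0+0+0+0+0+0+0+0+0+0+0+0+0+0+0 mod 2 = 1
  s[4] = (0000000000000001111111111111111)·(0111010100111011010110100000000) mod 2 = 0+0+0+0+0+0+0+0+0+0+0+0+0+0+0+1+0+1+0+1+1+0+1+0+0+0+0+0+0+0+0 mod 2 = 1
Syndrome = 01011
Column i of H is the binary representation of i, so the syndrome is the binary index of the flipped bit.
Read s = 01011 with s[0] as LSB: 0·2^0 + 1·2^1 + 0·2^2 + 1·2^3 + 1·2^4 = 26.
Error is at bit position 26.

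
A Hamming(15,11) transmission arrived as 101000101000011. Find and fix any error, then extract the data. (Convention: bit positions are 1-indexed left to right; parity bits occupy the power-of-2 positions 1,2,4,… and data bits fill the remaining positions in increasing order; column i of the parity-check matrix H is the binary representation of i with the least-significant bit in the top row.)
Syndrome s = H · r^T (mod 2), r = 101000101000011:
  s[0] = (101010101010101)·(101000101000011) mod 2 = 1+0+1+0+0+0+1+0+1+0+0+0+0+0+1 mod 2 = 1
  s[1] = (011001100110011)·(101000101000011) mod 2 = 0+0+1+0+0+0+1+0+0+0+0+0+0+1+1 mod 2 = 0
  s[2] = (000111100001111)·(101000101000011) mod 2 = 0+0+0+0+0+0+1+0+0+0+0+0+0+1+1 mod 2 = 1
  s[3] = (000000011111111)·(101000101000011) mod 2 = 0+0+0+0+0+0+0+0+1+0+0+0+0+1+1 mod 2 = 1
Syndrome = 1011
Column 13 of H equals this syndrome → error at bit 13 (1-indexed).
Flip bit 13: 101000101000011 → 101000101000111
Extract data bits at positions {3,5,6,7,9,10,11,12,13,14,15}: 10011000111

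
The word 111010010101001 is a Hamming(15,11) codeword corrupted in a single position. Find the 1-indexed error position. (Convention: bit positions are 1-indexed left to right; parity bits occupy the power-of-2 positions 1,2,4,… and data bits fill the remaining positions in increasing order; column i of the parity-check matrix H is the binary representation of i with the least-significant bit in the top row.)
Syndrome s = H · r^T (mod 2), r = 111010010101001:
  s[0] = (101010101010101)·(111010010101001) mod 2 = 1+0+1+0+1+0+0+0+0+0+0+0+0+0+1 mod 2 = 0
  s[1] = (011001100110011)·(111010010101001) mod 2 = 0+1+1+0+0+0+0+0+0+1+0+0+0+0+1 mod 2 = 0
  s[2] = (000111100001111)·(111010010101001) mod 2 = 0+0+0+0+1+0+0+0+0+0+0+1+0+0+1 mod 2 = 1
  s[3] = (000000011111111)·(111010010101001) mod 2 = 0+0+0+0+0+0+0+1+0+1+0+1+0+0+1 mod 2 = 0
Syndrome = 0010
Column i of H is the binary representation of i, so the syndrome is the binary index of the flipped bit.
Read s = 0010 with s[0] as LSB: 0·2^0 + 0·2^1 + 1·2^2 + 0·2^3 = 4.
Error is at bit position 4.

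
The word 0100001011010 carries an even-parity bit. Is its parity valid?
Sum of all bits: 0+1+0+0+0+0+1+0+1+1+0+1+0 = 5; 5 mod 2 = 1. Result is 1 → parity error detected.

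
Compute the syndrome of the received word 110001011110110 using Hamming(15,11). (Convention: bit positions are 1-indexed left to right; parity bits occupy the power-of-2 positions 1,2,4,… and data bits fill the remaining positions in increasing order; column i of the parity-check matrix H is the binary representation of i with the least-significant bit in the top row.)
Syndrome s = H · r^T (mod 2), r = 110001011110110:
  s[0] = (101010101010101)·(110001011110110) mod 2 = 1+0+0+0+0+0+0+0+1+0+1+0+1+0+0 mod 2 = 0
  s[1] = (011001100110011)·(110001011110110) mod 2 = 0+1+0+0+0+1+0+0+0+1+1+0+0+1+0 mod 2 = 1
  s[2] = (000111100001111)·(110001011110110) mod 2 = 0+0+0+0+0+1+0+0+0+0+0+0+1+1+0 mod 2 = 1
  s[3] = (000000011111111)·(110001011110110) mod 2 = 0+0+0+0+0+0+0+1+1+1+1+0+1+1+0 mod 2 = 0
Syndrome = 0110
Non-zero syndrome: error at position 6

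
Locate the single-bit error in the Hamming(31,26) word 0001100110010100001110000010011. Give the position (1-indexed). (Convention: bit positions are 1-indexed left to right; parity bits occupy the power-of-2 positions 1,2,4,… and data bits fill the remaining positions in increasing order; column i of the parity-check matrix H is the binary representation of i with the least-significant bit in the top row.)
Syndrome s = H · r^T (mod 2), r = 0001100110010100001110000010011:
  s[0] = (1010101010101010101010101010101)·(0001100110010100001110000010011) mod 2 = 0+0+0+0+1+0+0+0+1+0+0+0+0+0+0+0+0+0+1+0+1+0+0+0+0+0+1+0+0+0+1 mod 2 = 0
  s[1] = (0110011001100110011001100110011)·(0001100110010100001110000010011) mod 2 = 0+0+0+0+0+0+0+0+0+0+0+0+0+1+0+0+0+0+1+0+0+0+0+0+0+0+1+0+0+1+1 mod 2 = 1
  s[2] = (0001111000011110000111100001111)·(0001100110010100001110000010011) mod 2 = 0+0+0+1+1+0+0+0+0+0+0+1+0+1+0+0+0+0+0+1+1+0+0+0+0+0+0+0+0+1+1 mod 2 = 0
  s[3] = (0000000111111110000000011111111)·(0001100110010100001110000010011) mod 2 = 0+0+0+0+0+0+0+1+1+0+0+1+0+1+0+0+0+0+0+0+0+0+0+0+0+0+1+0+0+1+1 mod 2 = 1
  s[4] = (0000000000000001111111111111111)·(0001100110010100001110000010011) mod 2 = 0+0+0+0+0+0+0+0+0+0+0+0+0+0+0+0+0+0+1+1+1+0+0+0+0+0+1+0+0+1+1 mod 2 = 0
Syndrome = 01010
Column i of H is the binary representation of i, so the syndrome is the binary index of the flipped bit.
Read s = 01010 with s[0] as LSB: 0·2^0 + 1·2^1 + 0·2^2 + 1·2^3 + 0·2^4 = 10.
Error is at bit position 10.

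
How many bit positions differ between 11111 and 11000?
XOR = 00111, count of 1s = 3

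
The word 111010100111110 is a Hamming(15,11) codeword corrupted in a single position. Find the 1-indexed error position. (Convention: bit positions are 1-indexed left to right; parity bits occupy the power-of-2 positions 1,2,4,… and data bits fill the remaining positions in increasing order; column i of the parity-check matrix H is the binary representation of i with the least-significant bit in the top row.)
Syndrome s = H · r^T (mod 2), r = 111010100111110:
  s[0] = (101010101010101)·(111010100111110) mod 2 = 1+0+1+0+1+0+1+0+0+0+1+0+1+0+0 mod 2 = 0
  s[1] = (011001100110011)·(111010100111110) mod 2 = 0+1+1+0+0+0+1+0+0+1+1+0+0+1+0 mod 2 = 0
  s[2] = (000111100001111)·(111010100111110) mod 2 = 0+0+0+0+1+0+1+0+0+0+0+1+1+1+0 mod 2 = 1
  s[3] = (000000011111111)·(111010100111110) mod 2 = 0+0+0+0+0+0+0+0+0+1+1+1+1+1+0 mod 2 = 1
Syndrome = 0011
Column i of H is the binary representation of i, so the syndrome is the binary index of the flipped bit.
Read s = 0011 with s[0] as LSB: 0·2^0 + 0·2^1 + 1·2^2 + 1·2^3 = 12.
Error is at bit position 12.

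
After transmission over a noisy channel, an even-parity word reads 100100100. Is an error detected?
Sum of received bits: 1+0+0+1+0+0+1+0+0 = 3; 3 mod 2 = 1. Result is 1 ≠ 0 → error detected.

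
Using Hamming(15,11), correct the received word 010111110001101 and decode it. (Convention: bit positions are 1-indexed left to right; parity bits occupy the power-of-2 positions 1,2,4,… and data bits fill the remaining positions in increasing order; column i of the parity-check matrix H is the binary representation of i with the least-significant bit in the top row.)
Syndrome s = H · r^T (mod 2), r = 010111110001101:
  s[0] = (101010101010101)·(010111110001101) mod 2 = 0+0+0+0+1+0+1+0+0+0+0+0+1+0+1 mod 2 = 0
  s[1] = (011001100110011)·(010111110001101) mod 2 = 0+1+0+0+0+1+1+0+0+0+0+0+0+0+1 mod 2 = 0
  s[2] = (000111100001111)·(010111110001101) mod 2 = 0+0+0+1+1+1+1+0+0+0+0+1+1+0+1 mod 2 = 1
  s[3] = (000000011111111)·(010111110001101) mod 2 = 0+0+0+0+0+0+0+1+0+0+0+1+1+0+1 mod 2 = 0
Syndrome = 0010
Column 4 of H equals this syndrome → error at bit 4 (1-indexed).
Flip bit 4: 010111110001101 → 010011110001101
Extract data bits at positions {3,5,6,7,9,10,11,12,13,14,15}: 01110001101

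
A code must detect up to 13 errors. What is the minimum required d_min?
Detecting e errors requires d_min ≥ e + 1 = 13 + 1 = 14.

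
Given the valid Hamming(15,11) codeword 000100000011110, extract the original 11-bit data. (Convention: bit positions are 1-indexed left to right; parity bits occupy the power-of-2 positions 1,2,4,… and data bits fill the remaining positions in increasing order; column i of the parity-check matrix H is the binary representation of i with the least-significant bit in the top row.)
Parity bits occupy power-of-2 positions; data bits are at positions {3,5,6,7,9,10,11,12,13,14,15} (1-indexed).
Extract: c[3]=0 c[5]=0 c[6]=0 c[7]=0 c[9]=0 c[10]=0 c[11]=1 c[12]=1 c[13]=1 c[14]=1 c[15]=0
Data = 00000011110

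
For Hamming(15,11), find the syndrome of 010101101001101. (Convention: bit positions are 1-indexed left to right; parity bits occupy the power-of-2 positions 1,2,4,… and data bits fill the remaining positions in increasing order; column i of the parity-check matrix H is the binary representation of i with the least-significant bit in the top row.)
Syndrome s = H · r^T (mod 2), r = 010101101001101:
  s[0] = (101010101010101)·(010101101001101) mod 2 = 0+0+0+0+0+0+1+0+1+0+0+0+1+0+1 mod 2 = 0
  s[1] = (011001100110011)·(010101101001101) mod 2 = 0+1+0+0+0+1+1+0+0+0+0+0+0+0+1 mod 2 = 0
  s[2] = (000111100001111)·(010101101001101) mod 2 = 0+0+0+1+0+1+1+0+0+0+0+1+1+0+1 mod 2 = 0
  s[3] = (000000011111111)·(010101101001101) mod 2 = 0+0+0+0+0+0+0+0+1+0+0+1+1+0+1 mod 2 = 0
Syndrome = 0000
s = 0: no error detected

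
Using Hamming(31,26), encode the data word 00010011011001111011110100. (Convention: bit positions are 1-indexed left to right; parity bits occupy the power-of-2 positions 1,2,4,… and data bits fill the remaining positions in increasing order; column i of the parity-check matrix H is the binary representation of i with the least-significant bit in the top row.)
Codeword c = d · G (mod 2), d = 00010011011001111011110100:
  c[0] = d·G[:,0] = (00010011011001111011110100)·(11011010101101010101010101) mod 2 = 0+0+0+1+0+0+1+0+0+0+1+0+0+1+0+1+0+0+0+1+0+1+0+1+0+0 mod 2 = 0
  c[1] = d·G[:,1] = (00010011011001111011110100)·(10110110011011001100110011) mod 2 = 0+0+0+1+0+0+1+0+0+1+1+0+0+1+0+0+1+0+0+0+1+1+0+0+0+0 mod 2 = 0
  c[2] = d·G[:,2] = (00010011011001111011110100)·(10000000000000000000000000) mod 2 = 0+0+0+0+0+0+0+0+0+0+0+0+0+0+0+0+0+0+0+0+0+0+0+0+0+0 mod 2 = 0
  c[3] = d·G[:,3] = (00010011011001111011110100)·(01110001111000111100001111) mod 2 = 0+0+0+1+0+0+0+1+0+1+1+0+0+0+1+1+1+0+0+0+0+0+0+1+0+0 mod 2 = 0
  c[4] = d·G[:,4] = (00010011011001111011110100)·(01000000000000000000000000) mod 2 = 0+0+0+0+0+0+0+0+0+0+0+0+0+0+0+0+0+0+0+0+0+0+0+0+0+0 mod 2 = 0
  c[5] = d·G[:,5] = (00010011011001111011110100)·(00100000000000000000000000) mod 2 = 0+0+0+0+0+0+0+0+0+0+0+0+0+0+0+0+0+0+0+0+0+0+0+0+0+0 mod 2 = 0
  c[6] = d·G[:,6] = (00010011011001111011110100)·(00010000000000000000000000) mod 2 = 0+0+0+1+0+0+0+0+0+0+0+0+0+0+0+0+0+0+0+0+0+0+0+0+0+0 mod 2 = 1
  c[7] = d·G[:,7] = (00010011011001111011110100)·(00001111111000000011111111) mod 2 = 0+0+0+0+0+0+1+1+0+1+1+0+0+0+0+0+0+0+1+1+1+1+0+1+0+0 mod 2 = 1
  c[8] = d·G[:,8] = (00010011011001111011110100)·(00001000000000000000000000) mod 2 = 0+0+0+0+0+0+0+0+0+0+0+0+0+0+0+0+0+0+0+0+0+0+0+0+0+0 mod 2 = 0
  c[9] = d·G[:,9] = (00010011011001111011110100)·(00000100000000000000000000) mod 2 = 0+0+0+0+0+0+0+0+0+0+0+0+0+0+0+0+0+0+0+0+0+0+0+0+0+0 mod 2 = 0
  c[10] = d·G[:,10] = (00010011011001111011110100)·(00000010000000000000000000) mod 2 = 0+0+0+0+0+0+1+0+0+0+0+0+0+0+0+0+0+0+0+0+0+0+0+0+0+0 mod 2 = 1
  c[11] = d·G[:,11] = (00010011011001111011110100)·(00000001000000000000000000) mod 2 = 0+0+0+0+0+0+0+1+0+0+0+0+0+0+0+0+0+0+0+0+0+0+0+0+0+0 mod 2 = 1
  c[12] = d·G[:,12] = (00010011011001111011110100)·(00000000100000000000000000) mod 2 = 0+0+0+0+0+0+0+0+0+0+0+0+0+0+0+0+0+0+0+0+0+0+0+0+0+0 mod 2 = 0
  c[13] = d·G[:,13] = (00010011011001111011110100)·(00000000010000000000000000) mod 2 = 0+0+0+0+0+0+0+0+0+1+0+0+0+0+0+0+0+0+0+0+0+0+0+0+0+0 mod 2 = 1
  c[14] = d·G[:,14] = (00010011011001111011110100)·(00000000001000000000000000) mod 2 = 0+0+0+0+0+0+0+0+0+0+1+0+0+0+0+0+0+0+0+0+0+0+0+0+0+0 mod 2 = 1
  c[15] = d·G[:,15] = (00010011011001111011110100)·(00000000000111111111111111) mod 2 = 0+0+0+0+0+0+0+0+0+0+0+0+0+1+1+1+1+0+1+1+1+1+0+1+0+0 mod 2 = 1
  c[16] = d·G[:,16] = (00010011011001111011110100)·(00000000000100000000000000) mod 2 = 0+0+0+0+0+0+0+0+0+0+0+0+0+0+0+0+0+0+0+0+0+0+0+0+0+0 mod 2 = 0
  c[17] = d·G[:,17] = (00010011011001111011110100)·(00000000000010000000000000) mod 2 = 0+0+0+0+0+0+0+0+0+0+0+0+0+0+0+0+0+0+0+0+0+0+0+0+0+0 mod 2 = 0
  c[18] = d·G[:,18] = (00010011011001111011110100)·(00000000000001000000000000) mod 2 = 0+0+0+0+0+0+0+0+0+0+0+0+0+1+0+0+0+0+0+0+0+0+0+0+0+0 mod 2 = 1
  c[19] = d·G[:,19] = (00010011011001111011110100)·(00000000000000100000000000) mod 2 = 0+0+0+0+0+0+0+0+0+0+0+0+0+0+1+0+0+0+0+0+0+0+0+0+0+0 mod 2 = 1
  c[20] = d·G[:,20] = (00010011011001111011110100)·(00000000000000010000000000) mod 2 = 0+0+0+0+0+0+0+0+0+0+0+0+0+0+0+1+0+0+0+0+0+0+0+0+0+0 mod 2 = 1
  c[21] = d·G[:,21] = (00010011011001111011110100)·(00000000000000001000000000) mod 2 = 0+0+0+0+0+0+0+0+0+0+0+0+0+0+0+0+1+0+0+0+0+0+0+0+0+0 mod 2 = 1
  c[22] = d·G[:,22] = (00010011011001111011110100)·(00000000000000000100000000) mod 2 = 0+0+0+0+0+0+0+0+0+0+0+0+0+0+0+0+0+0+0+0+0+0+0+0+0+0 mod 2 = 0
  c[23] = d·G[:,23] = (00010011011001111011110100)·(00000000000000000010000000) mod 2 = 0+0+0+0+0+0+0+0+0+0+0+0+0+0+0+0+0+0+1+0+0+0+0+0+0+0 mod 2 = 1
  c[24] = d·G[:,24] = (00010011011001111011110100)·(00000000000000000001000000) mod 2 = 0+0+0+0+0+0+0+0+0+0+0+0+0+0+0+0+0+0+0+1+0+0+0+0+0+0 mod 2 = 1
  c[25] = d·G[:,25] = (00010011011001111011110100)·(00000000000000000000100000) mod 2 = 0+0+0+0+0+0+0+0+0+0+0+0+0+0+0+0+0+0+0+0+1+0+0+0+0+0 mod 2 = 1
  c[26] = d·G[:,26] = (00010011011001111011110100)·(00000000000000000000010000) mod 2 = 0+0+0+0+0+0+0+0+0+0+0+0+0+0+0+0+0+0+0+0+0+1+0+0+0+0 mod 2 = 1
  c[27] = d·G[:,27] = (00010011011001111011110100)·(00000000000000000000001000) mod 2 = 0+0+0+0+0+0+0+0+0+0+0+0+0+0+0+0+0+0+0+0+0+0+0+0+0+0 mod 2 = 0
  c[28] = d·G[:,28] = (00010011011001111011110100)·(00000000000000000000000100) mod 2 = 0+0+0+0+0+0+0+0+0+0+0+0+0+0+0+0+0+0+0+0+0+0+0+1+0+0 mod 2 = 1
  c[29] = d·G[:,29] = (00010011011001111011110100)·(00000000000000000000000010) mod 2 = 0+0+0+0+0+0+0+0+0+0+0+0+0+0+0+0+0+0+0+0+0+0+0+0+0+0 mod 2 = 0
  c[30] = d·G[:,30] = (00010011011001111011110100)·(00000000000000000000000001) mod 2 = 0+0+0+0+0+0+0+0+0+0+0+0+0+0+0+0+0+0+0+0+0+0+0+0+0+0 mod 2 = 0
Codeword = 0000001100110111001111011110100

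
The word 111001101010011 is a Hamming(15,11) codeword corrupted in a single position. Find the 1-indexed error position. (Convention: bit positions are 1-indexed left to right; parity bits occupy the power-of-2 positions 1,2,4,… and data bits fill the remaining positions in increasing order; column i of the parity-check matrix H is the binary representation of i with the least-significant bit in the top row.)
Syndrome s = H · r^T (mod 2), r = 111001101010011:
  s[0] = (101010101010101)·(111001101010011) mod 2 = 1+0+1+0+0+0+1+0+1+0+1+0+0+0+1 mod 2 = 0
  s[1] = (011001100110011)·(111001101010011) mod 2 = 0+1+1+0+0+1+1+0+0+0+1+0+0+1+1 mod 2 = 1
  s[2] = (000111100001111)·(111001101010011) mod 2 = 0+0+0+0+0+1+1+0+0+0+0+0+0+1+1 mod 2 = 0
  s[3] = (000000011111111)·(111001101010011) mod 2 = 0+0+0+0+0+0+0+0+1+0+1+0+0+1+1 mod 2 = 0
Syndrome = 0100
Column i of H is the binary representation of i, so the syndrome is the binary index of the flipped bit.
Read s = 0100 with s[0] as LSB: 0·2^0 + 1·2^1 + 0·2^2 + 0·2^3 = 2.
Error is at bit position 2.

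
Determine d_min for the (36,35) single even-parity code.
d_min = 2 (flipping one data bit also flips the parity bit, so the two closest codewords differ in exactly 2 positions).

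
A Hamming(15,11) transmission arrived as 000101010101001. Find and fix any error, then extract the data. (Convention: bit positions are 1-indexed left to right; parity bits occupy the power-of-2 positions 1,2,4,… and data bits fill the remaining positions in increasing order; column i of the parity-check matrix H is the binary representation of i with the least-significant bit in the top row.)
Syndrome s = H · r^T (mod 2), r = 000101010101001:
  s[0] = (101010101010101)·(000101010101001) mod 2 = 0+0+0+0+0+0+0+0+0+0+0+0+0+0+1 mod 2 = 1
  s[1] = (011001100110011)·(000101010101001) mod 2 = 0+0+0+0+0+1+0+0+0+1+0+0+0+0+1 mod 2 = 1
  s[2] = (000111100001111)·(000101010101001) mod 2 = 0+0+0+1+0+1+0+0+0+0+0+1+0+0+1 mod 2 = 0
  s[3] = (000000011111111)·(000101010101001) mod 2 = 0+0+0+0+0+0+0+1+0+1+0+1+0+0+1 mod 2 = 0
Syndrome = 1100
Column 3 of H equals this syndrome → error at bit 3 (1-indexed).
Flip bit 3: 000101010101001 → 001101010101001
Extract data bits at positions {3,5,6,7,9,10,11,12,13,14,15}: 10100101001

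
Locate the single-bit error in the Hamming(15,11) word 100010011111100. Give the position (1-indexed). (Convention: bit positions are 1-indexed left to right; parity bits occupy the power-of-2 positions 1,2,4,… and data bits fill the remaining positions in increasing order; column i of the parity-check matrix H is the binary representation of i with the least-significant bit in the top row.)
Syndrome s = H · r^T (mod 2), r = 100010011111100:
  s[0] = (101010101010101)·(100010011111100) mod 2 = 1+0+0+0+1+0+0+0+1+0+1+0+1+0+0 mod 2 = 1
  s[1] = (011001100110011)·(100010011111100) mod 2 = 0+0+0+0+0+0+0+0+0+1+1+0+0+0+0 mod 2 = 0
  s[2] = (000111100001111)·(100010011111100) mod 2 = 0+0+0+0+1+0+0+0+0+0+0+1+1+0+0 mod 2 = 1
  s[3] = (000000011111111)·(100010011111100) mod 2 = 0+0+0+0+0+0+0+1+1+1+1+1+1+0+0 mod 2 = 0
Syndrome = 1010
Column i of H is the binary representation of i, so the syndrome is the binary index of the flipped bit.
Read s = 1010 with s[0] as LSB: 1·2^0 + 0·2^1 + 1·2^2 + 0·2^3 = 5.
Error is at bit position 5.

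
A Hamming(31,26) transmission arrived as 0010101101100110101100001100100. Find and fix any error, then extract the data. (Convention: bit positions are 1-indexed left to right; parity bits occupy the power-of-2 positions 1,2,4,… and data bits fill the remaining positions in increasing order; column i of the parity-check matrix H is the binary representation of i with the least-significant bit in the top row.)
Syndrome s = H · r^T (mod 2), r = 0010101101100110101100001100100:
  s[0] = (1010101010101010101010101010101)·(0010101101100110101100001100100) mod 2 = 0+0+1+0+1+0+1+0+0+0+1+0+0+0+1+0+1+0+1+0+0+0+0+0+1+0+0+0+1+0+0 mod 2 = 1
  s[1] = (0110011001100110011001100110011)·(0010101101100110101100001100100) mod 2 = 0+0+1+0+0+0+1+0+0+1+1+0+0+1+1+0+0+0+1+0+0+0+0+0+0+1+0+0+0+0+0 mod 2 = 0
  s[2] = (0001111000011110000111100001111)·(0010101101100110101100001100100) mod 2 = 0+0+0+0+1+0+1+0+0+0+0+0+0+1+1+0+0+0+0+1+0+0+0+0+0+0+0+0+1+0+0 mod 2 = 0
  s[3] = (0000000111111110000000011111111)·(0010101101100110101100001100100) mod 2 = 0+0+0+0+0+0+0+1+0+1+1+0+0+1+1+0+0+0+0+0+0+0+0+0+1+1+0+0+1+0+0 mod 2 = 0
  s[4] = (0000000000000001111111111111111)·(0010101101100110101100001100100) mod 2 = 0+0+0+0+0+0+0+0+0+0+0+0+0+0+0+0+1+0+1+1+0+0+0+0+1+1+0+0+1+0+0 mod 2 = 0
Syndrome = 10000
Column 1 of H equals this syndrome → error at bit 1 (1-indexed).
Flip bit 1: 0010101101100110101100001100100 → 1010101101100110101100001100100
Extract data bits at positions {3,5,6,7,9,10,11,12,13,14,15,17,18,19,20,21,22,23,24,25,26,27,28,29,30,31}: 11010110011101100001100100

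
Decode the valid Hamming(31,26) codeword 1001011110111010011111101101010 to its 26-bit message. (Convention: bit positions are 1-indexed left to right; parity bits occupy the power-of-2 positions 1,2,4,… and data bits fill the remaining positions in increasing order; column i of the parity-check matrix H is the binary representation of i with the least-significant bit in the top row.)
Parity bits occupy power-of-2 positions; data bits are at positions {3,5,6,7,9,10,11,12,13,14,15,17,18,19,20,21,22,23,24,25,26,27,28,29,30,31} (1-indexed).
Extract: c[3]=0 c[5]=0 c[6]=1 c[7]=1 c[9]=1 c[10]=0 c[11]=1 c[12]=1 c[13]=1 c[14]=0 c[15]=1 c[17]=0 c[18]=1 c[19]=1 c[20]=1 c[21]=1 c[22]=1 c[23]=1 c[24]=0 c[25]=1 c[26]=1 c[27]=0 c[28]=1 c[29]=0 c[30]=1 c[31]=0
Data = 00111011101011111101101010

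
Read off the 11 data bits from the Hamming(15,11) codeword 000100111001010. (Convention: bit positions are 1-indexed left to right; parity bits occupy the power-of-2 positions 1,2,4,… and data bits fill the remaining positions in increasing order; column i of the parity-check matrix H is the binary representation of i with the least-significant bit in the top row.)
Parity bits occupy power-of-2 positions; data bits are at positions {3,5,6,7,9,10,11,12,13,14,15} (1-indexed).
Extract: c[3]=0 c[5]=0 c[6]=0 c[7]=1 c[9]=1 c[10]=0 c[11]=0 c[12]=1 c[13]=0 c[14]=1 c[15]=0
Data = 00011001010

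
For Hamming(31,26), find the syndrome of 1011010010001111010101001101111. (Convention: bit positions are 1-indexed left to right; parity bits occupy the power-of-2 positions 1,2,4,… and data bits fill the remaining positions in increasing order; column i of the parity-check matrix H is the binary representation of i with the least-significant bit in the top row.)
Syndrome s = H · r^T (mod 2), r = 1011010010001111010101001101111:
  s[0] = (1010101010101010101010101010101)·(1011010010001111010101001101111) mod 2 = 1+0+1+0+0+0+0+0+1+0+0+0+1+0+1+0+0+0+0+0+0+0+0+0+1+0+0+0+1+0+1 mod 2 = 0
  s[1] = (0110011001100110011001100110011)·(1011010010001111010101001101111) mod 2 = 0+0+1+0+0+1+0+0+0+0+0+0+0+1+1+0+0+1+0+0+0+1+0+0+0+1+0+0+0+1+1 mod 2 = 1
  s[2] = (0001111000011110000111100001111)·(1011010010001111010101001101111) mod 2 = 0+0+0+1+0+1+0+0+0+0+0+0+1+1+1+0+0+0+0+1+0+1+0+0+0+0+0+1+1+1+1 mod 2 = 1
  s[3] = (0000000111111110000000011111111)·(1011010010001111010101001101111) mod 2 = 0+0+0+0+0+0+0+0+1+0+0+0+1+1+1+0+0+0+0+0+0+0+0+0+1+1+0+1+1+1+1 mod 2 = 0
  s[4] = (0000000000000001111111111111111)·(1011010010001111010101001101111) mod 2 = 0+0+0+0+0+0+0+0+0+0+0+0+0+0+0+1+0+1+0+1+0+1+0+0+1+1+0+1+1+1+1 mod 2 = 0
Syndrome = 01100
Non-zero syndrome: error at position 6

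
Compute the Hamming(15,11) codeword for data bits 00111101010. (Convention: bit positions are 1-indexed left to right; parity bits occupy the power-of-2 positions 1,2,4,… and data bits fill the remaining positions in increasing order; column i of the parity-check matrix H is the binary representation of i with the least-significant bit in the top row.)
Codeword c = d · G (mod 2), d = 00111101010:
  c[0] = d·G[:,0] = (00111101010)·(11011010101) mod 2 = 0+0+0+1+1+0+0+0+0+0+0 mod 2 = 0
  c[1] = d·G[:,1] = (00111101010)·(10110110011) mod 2 = 0+0+1+1+0+1+0+0+0+1+0 mod 2 = 0
  c[2] = d·G[:,2] = (00111101010)·(10000000000) mod 2 = 0+0+0+0+0+0+0+0+0+0+0 mod 2 = 0
  c[3] = d·G[:,3] = (00111101010)·(01110001111) mod 2 = 0+0+1+1+0+0+0+1+0+1+0 mod 2 = 0
  c[4] = d·G[:,4] = (00111101010)·(01000000000) mod 2 = 0+0+0+0+0+0+0+0+0+0+0 mod 2 = 0
  c[5] = d·G[:,5] = (00111101010)·(00100000000) mod 2 = 0+0+1+0+0+0+0+0+0+0+0 mod 2 = 1
  c[6] = d·G[:,6] = (00111101010)·(00010000000) mod 2 = 0+0+0+1+0+0+0+0+0+0+0 mod 2 = 1
  c[7] = d·G[:,7] = (00111101010)·(00001111111) mod 2 = 0+0+0+0+1+1+0+1+0+1+0 mod 2 = 0
  c[8] = d·G[:,8] = (00111101010)·(00001000000) mod 2 = 0+0+0+0+1+0+0+0+0+0+0 mod 2 = 1
  c[9] = d·G[:,9] = (00111101010)·(00000100000) mod 2 = 0+0+0+0+0+1+0+0+0+0+0 mod 2 = 1
  c[10] = d·G[:,10] = (00111101010)·(00000010000) mod 2 = 0+0+0+0+0+0+0+0+0+0+0 mod 2 = 0
  c[11] = d·G[:,11] = (00111101010)·(00000001000) mod 2 = 0+0+0+0+0+0+0+1+0+0+0 mod 2 = 1
  c[12] = d·G[:,12] = (00111101010)·(00000000100) mod 2 = 0+0+0+0+0+0+0+0+0+0+0 mod 2 = 0
  c[13] = d·G[:,13] = (00111101010)·(00000000010) mod 2 = 0+0+0+0+0+0+0+0+0+1+0 mod 2 = 1
  c[14] = d·G[:,14] = (00111101010)·(00000000001) mod 2 = 0+0+0+0+0+0+0+0+0+0+0 mod 2 = 0
Codeword = 000001101101010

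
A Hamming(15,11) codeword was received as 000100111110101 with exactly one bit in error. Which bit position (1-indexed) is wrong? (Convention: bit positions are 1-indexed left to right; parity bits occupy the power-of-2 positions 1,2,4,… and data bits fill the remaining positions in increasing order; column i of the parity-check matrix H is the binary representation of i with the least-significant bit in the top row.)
Syndrome s = H · r^T (mod 2), r = 000100111110101:
  s[0] = (101010101010101)·(000100111110101) mod 2 = 0+0+0+0+0+0+1+0+1+0+1+0+1+0+1 mod 2 = 1
  s[1] = (011001100110011)·(000100111110101) mod 2 = 0+0+0+0+0+0+1+0+0+1+1+0+0+0+1 mod 2 = 0
  s[2] = (000111100001111)·(000100111110101) mod 2 = 0+0+0+1+0+0+1+0+0+0+0+0+1+0+1 mod 2 = 0
  s[3] = (000000011111111)·(000100111110101) mod 2 = 0+0+0+0+0+0+0+1+1+1+1+0+1+0+1 mod 2 = 0
Syndrome = 1000
Column i of H is the binary representation of i, so the syndrome is the binary index of the flipped bit.
Read s = 1000 with s[0] as LSB: 1·2^0 + 0·2^1 + 0·2^2 + 0·2^3 = 1.
Error is at bit position 1.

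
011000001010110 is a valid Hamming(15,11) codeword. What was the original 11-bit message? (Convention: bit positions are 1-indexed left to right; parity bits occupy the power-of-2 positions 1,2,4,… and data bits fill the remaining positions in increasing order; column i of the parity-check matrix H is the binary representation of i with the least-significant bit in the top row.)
Parity bits occupy power-of-2 positions; data bits are at positions {3,5,6,7,9,10,11,12,13,14,15} (1-indexed).
Extract: c[3]=1 c[5]=0 c[6]=0 c[7]=0 c[9]=1 c[10]=0 c[11]=1 c[12]=0 c[13]=1 c[14]=1 c[15]=0
Data = 10001010110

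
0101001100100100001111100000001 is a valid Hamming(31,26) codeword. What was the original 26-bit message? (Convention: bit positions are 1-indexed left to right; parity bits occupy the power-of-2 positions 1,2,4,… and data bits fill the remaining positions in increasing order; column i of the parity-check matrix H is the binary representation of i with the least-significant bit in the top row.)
Parity bits occupy power-of-2 positions; data bits are at positions {3,5,6,7,9,10,11,12,13,14,15,17,18,19,20,21,22,23,24,25,26,27,28,29,30,31} (1-indexed).
Extract: c[3]=0 c[5]=0 c[6]=0 c[7]=1 c[9]=0 c[10]=0 c[11]=1 c[12]=0 c[13]=0 c[14]=1 c[15]=0 c[17]=0 c[18]=0 c[19]=1 c[20]=1 c[21]=1 c[22]=1 c[23]=1 c[24]=0 c[25]=0 c[26]=0 c[27]=0 c[28]=0 c[29]=0 c[30]=0 c[31]=1
Data = 00010010010001111100000001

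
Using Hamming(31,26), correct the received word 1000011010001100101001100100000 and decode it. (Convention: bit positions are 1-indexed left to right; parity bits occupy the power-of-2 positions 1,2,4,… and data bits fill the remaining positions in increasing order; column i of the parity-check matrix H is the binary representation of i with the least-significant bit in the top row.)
Syndrome s = H · r^T (mod 2), r = 1000011010001100101001100100000:
  s[0] = (1010101010101010101010101010101)·(1000011010001100101001100100000) mod 2 = 1+0+0+0+0+0+1+0+1+0+0+0+1+0+0+0+1+0+1+0+0+0+1+0+0+0+0+0+0+0+0 mod 2 = 1
  s[1] = (0110011001100110011001100110011)·(1000011010001100101001100100000) mod 2 = 0+0+0+0+0+1+1+0+0+0+0+0+0+1+0+0+0+0+1+0+0+1+1+0+0+1+0+0+0+0+0 mod 2 = 1
  s[2] = (0001111000011110000111100001111)·(1000011010001100101001100100000) mod 2 = 0+0+0+0+0+1+1+0+0+0+0+0+1+1+0+0+0+0+0+0+0+1+1+0+0+0+0+0+0+0+0 mod 2 = 0
  s[3] = (0000000111111110000000011111111)·(1000011010001100101001100100000) mod 2 = 0+0+0+0+0+0+0+0+1+0+0+0+1+1+0+0+0+0+0+0+0+0+0+0+0+1+0+0+0+0+0 mod 2 = 0
  s[4] = (0000000000000001111111111111111)·(1000011010001100101001100100000) mod 2 = 0+0+0+0+0+0+0+0+0+0+0+0+0+0+0+0+1+0+1+0+0+1+1+0+0+1+0+0+0+0+0 mod 2 = 1
Syndrome = 11001
Column 19 of H equals this syndrome → error at bit 19 (1-indexed).
Flip bit 19: 1000011010001100101001100100000 → 1000011010001100100001100100000
Extract data bits at positions {3,5,6,7,9,10,11,12,13,14,15,17,18,19,20,21,22,23,24,25,26,27,28,29,30,31}: 00111000110100001100100000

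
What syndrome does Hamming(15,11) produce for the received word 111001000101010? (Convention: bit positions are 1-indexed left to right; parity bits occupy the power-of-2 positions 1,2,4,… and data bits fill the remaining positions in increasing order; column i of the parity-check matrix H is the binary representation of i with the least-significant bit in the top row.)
Syndrome s = H · r^T (mod 2), r = 111001000101010:
  s[0] = (101010101010101)·(111001000101010) mod 2 = 1+0+1+0+0+0+0+0+0+0+0+0+0+0+0 mod 2 = 0
  s[1] = (011001100110011)·(111001000101010) mod 2 = 0+1+1+0+0+1+0+0+0+1+0+0+0+1+0 mod 2 = 1
  s[2] = (000111100001111)·(111001000101010) mod 2 = 0+0+0+0+0+1+0+0+0+0+0+1+0+1+0 mod 2 = 1
  s[3] = (000000011111111)·(111001000101010) mod 2 = 0+0+0+0+0+0+0+0+0+1+0+1+0+1+0 mod 2 = 1
Syndrome = 0111
Non-zero syndrome: error at position 14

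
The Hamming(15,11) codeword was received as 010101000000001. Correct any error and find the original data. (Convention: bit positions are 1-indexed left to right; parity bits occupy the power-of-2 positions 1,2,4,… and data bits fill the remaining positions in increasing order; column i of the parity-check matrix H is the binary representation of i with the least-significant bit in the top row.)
Syndrome s = H · r^T (mod 2), r = 010101000000001:
  s[0] = (101010101010101)·(010101000000001) mod 2 = 0+0+0+0+0+0+0+0+0+0+0+0+0+0+1 mod 2 = 1
  s[1] = (011001100110011)·(010101000000001) mod 2 = 0+1+0+0+0+1+0+0+0+0+0+0+0+0+1 mod 2 = 1
  s[2] = (000111100001111)·(010101000000001) mod 2 = 0+0+0+1+0+1+0+0+0+0+0+0+0+0+1 mod 2 = 1
  s[3] = (000000011111111)·(010101000000001) mod 2 = 0+0+0+0+0+0+0+0+0+0+0+0+0+0+1 mod 2 = 1
Syndrome = 1111
Column 15 of H equals this syndrome → error at bit 15 (1-indexed).
Flip bit 15: 010101000000001 → 010101000000000
Extract data bits at positions {3,5,6,7,9,10,11,12,13,14,15}: 00100000000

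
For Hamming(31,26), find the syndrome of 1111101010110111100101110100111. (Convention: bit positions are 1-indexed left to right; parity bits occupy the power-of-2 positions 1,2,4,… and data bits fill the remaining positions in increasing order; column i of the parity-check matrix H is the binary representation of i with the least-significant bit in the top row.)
Syndrome s = H · r^T (mod 2), r = 1111101010110111100101110100111:
  s[0] = (1010101010101010101010101010101)·(1111101010110111100101110100111) mod 2 = 1+0+1+0+1+0+1+0+1+0+1+0+0+0+1+0+1+0+0+0+0+0+1+0+0+0+0+0+1+0+1 mod 2 = 1
  s[1] = (0110011001100110011001100110011)·(1111101010110111100101110100111) mod 2 = 0+1+1+0+0+0+1+0+0+0+1+0+0+1+1+0+0+0+0+0+0+1+1+0+0+1+0+0+0+1+1 mod 2 = 1
  s[2] = (0001111000011110000111100001111)·(1111101010110111100101110100111) mod 2 = 0+0+0+1+1+0+1+0+0+0+0+1+0+1+1+0+0+0+0+1+0+1+1+0+0+0+0+0+1+1+1 mod 2 = 0
  s[3] = (0000000111111110000000011111111)·(1111101010110111100101110100111) mod 2 = 0+0+0+0+0+0+0+0+1+0+1+1+0+1+1+0+0+0+0+0+0+0+0+1+0+1+0+0+1+1+1 mod 2 = 0
  s[4] = (0000000000000001111111111111111)·(1111101010110111100101110100111) mod 2 = 0+0+0+0+0+0+0+0+0+0+0+0+0+0+0+1+1+0+0+1+0+1+1+1+0+1+0+0+1+1+1 mod 2 = 0
Syndrome = 11000
Non-zero syndrome: error at position 3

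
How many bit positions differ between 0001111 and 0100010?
XOR = 0101101, count of 1s = 4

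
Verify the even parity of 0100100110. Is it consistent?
Sum of all bits: 0+1+0+0+1+0+0+1+1+0 = 4; 4 mod 2 = 0. Result is 0 → valid parity.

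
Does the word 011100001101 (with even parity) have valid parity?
Sum of all bits: 0+1+1+1+0+0+0+0+1+1+0+1 = 6; 6 mod 2 = 0. Result is 0 → valid parity.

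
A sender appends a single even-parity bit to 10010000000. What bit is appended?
Sum of data bits: 1+0+0+1+0+0+0+0+0+0+0 = 2.
2 mod 2 = 0, so parity bit = 0.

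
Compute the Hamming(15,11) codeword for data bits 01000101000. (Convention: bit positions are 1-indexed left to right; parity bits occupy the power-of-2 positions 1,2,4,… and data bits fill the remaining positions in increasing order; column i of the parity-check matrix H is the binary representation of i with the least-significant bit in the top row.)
Codeword c = d · G (mod 2), d = 01000101000:
  c[0] = d·G[:,0] = (01000101000)·(11011010101) mod 2 = 0+1+0+0+0+0+0+0+0+0+0 mod 2 = 1
  c[1] = d·G[:,1] = (01000101000)·(10110110011) mod 2 = 0+0+0+0+0+1+0+0+0+0+0 mod 2 = 1
  c[2] = d·G[:,2] = (01000101000)·(10000000000) mod 2 = 0+0+0+0+0+0+0+0+0+0+0 mod 2 = 0
  c[3] = d·G[:,3] = (01000101000)·(01110001111) mod 2 = 0+1+0+0+0+0+0+1+0+0+0 mod 2 = 0
  c[4] = d·G[:,4] = (01000101000)·(01000000000) mod 2 = 0+1+0+0+0+0+0+0+0+0+0 mod 2 = 1
  c[5] = d·G[:,5] = (01000101000)·(00100000000) mod 2 = 0+0+0+0+0+0+0+0+0+0+0 mod 2 = 0
  c[6] = d·G[:,6] = (01000101000)·(00010000000) mod 2 = 0+0+0+0+0+0+0+0+0+0+0 mod 2 = 0
  c[7] = d·G[:,7] = (01000101000)·(00001111111) mod 2 = 0+0+0+0+0+1+0+1+0+0+0 mod 2 = 0
  c[8] = d·G[:,8] = (01000101000)·(00001000000) mod 2 = 0+0+0+0+0+0+0+0+0+0+0 mod 2 = 0
  c[9] = d·G[:,9] = (01000101000)·(00000100000) mod 2 = 0+0+0+0+0+1+0+0+0+0+0 mod 2 = 1
  c[10] = d·G[:,10] = (01000101000)·(00000010000) mod 2 = 0+0+0+0+0+0+0+0+0+0+0 mod 2 = 0
  c[11] = d·G[:,11] = (01000101000)·(00000001000) mod 2 = 0+0+0+0+0+0+0+1+0+0+0 mod 2 = 1
  c[12] = d·G[:,12] = (01000101000)·(00000000100) mod 2 = 0+0+0+0+0+0+0+0+0+0+0 mod 2 = 0
  c[13] = d·G[:,13] = (01000101000)·(00000000010) mod 2 = 0+0+0+0+0+0+0+0+0+0+0 mod 2 = 0
  c[14] = d·G[:,14] = (01000101000)·(00000000001) mod 2 = 0+0+0+0+0+0+0+0+0+0+0 mod 2 = 0
Codeword = 110010000101000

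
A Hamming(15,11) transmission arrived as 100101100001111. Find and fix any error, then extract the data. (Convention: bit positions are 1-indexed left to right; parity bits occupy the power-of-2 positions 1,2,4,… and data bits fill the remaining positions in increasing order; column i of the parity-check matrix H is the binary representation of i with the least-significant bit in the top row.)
Syndrome s = H · r^T (mod 2), r = 100101100001111:
  s[0] = (101010101010101)·(100101100001111) mod 2 = 1+0+0+0+0+0+1+0+0+0+0+0+1+0+1 mod 2 = 0
  s[1] = (011001100110011)·(100101100001111) mod 2 = 0+0+0+0+0+1+1+0+0+0+0+0+0+1+1 mod 2 = 0
  s[2] = (000111100001111)·(100101100001111) mod 2 = 0+0+0+1+0+1+1+0+0+0+0+1+1+1+1 mod 2 = 1
  s[3] = (000000011111111)·(100101100001111) mod 2 = 0+0+0+0+0+0+0+0+0+0+0+1+1+1+1 mod 2 = 0
Syndrome = 0010
Column 4 of H equals this syndrome → error at bit 4 (1-indexed).
Flip bit 4: 100101100001111 → 100001100001111
Extract data bits at positions {3,5,6,7,9,10,11,12,13,14,15}: 00110001111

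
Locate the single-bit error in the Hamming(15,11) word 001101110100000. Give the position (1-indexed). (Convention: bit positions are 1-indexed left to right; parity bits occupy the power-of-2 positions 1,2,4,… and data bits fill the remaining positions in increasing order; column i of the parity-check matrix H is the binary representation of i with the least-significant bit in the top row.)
Syndrome s = H · r^T (mod 2), r = 001101110100000:
  s[0] = (101010101010101)·(001101110100000) mod 2 = 0+0+1+0+0+0+1+0+0+0+0+0+0+0+0 mod 2 = 0
  s[1] = (011001100110011)·(001101110100000) mod 2 = 0+0+1+0+0+1+1+0+0+1+0+0+0+0+0 mod 2 = 0
  s[2] = (000111100001111)·(001101110100000) mod 2 = 0+0+0+1+0+1+1+0+0+0+0+0+0+0+0 mod 2 = 1
  s[3] = (000000011111111)·(001101110100000) mod 2 = 0+0+0+0+0+0+0+1+0+1+0+0+0+0+0 mod 2 = 0
Syndrome = 0010
Column i of H is the binary representation of i, so the syndrome is the binary index of the flipped bit.
Read s = 0010 with s[0] as LSB: 0·2^0 + 0·2^1 + 1·2^2 + 0·2^3 = 4.
Error is at bit position 4.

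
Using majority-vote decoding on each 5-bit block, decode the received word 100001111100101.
Split into 5-bit blocks and majority-vote each:
  block 1 = 10000: 1 ones, 4 zeros → 0
  block 2 = 11111: 5 ones, 0 zeros → 1
  block 3 = 00101: 2 ones, 3 zeros → 0
Decoded = 010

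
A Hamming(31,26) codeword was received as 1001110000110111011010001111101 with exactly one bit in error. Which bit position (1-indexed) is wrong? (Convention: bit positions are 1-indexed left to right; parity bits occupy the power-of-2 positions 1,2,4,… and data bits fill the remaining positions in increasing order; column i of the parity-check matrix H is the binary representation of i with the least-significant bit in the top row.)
Syndrome s = H · r^T (mod 2), r = 1001110000110111011010001111101:
  s[0] = (1010101010101010101010101010101)·(1001110000110111011010001111101) mod 2 = 1+0+0+0+1+0+0+0+0+0+1+0+0+0+1+0+0+0+1+0+1+0+0+0+1+0+1+0+1+0+1 mod 2 = 0
  s[1] = (0110011001100110011001100110011)·(1001110000110111011010001111101) mod 2 = 0+0+0+0+0+1+0+0+0+0+1+0+0+1+1+0+0+1+1+0+0+0+0+0+0+1+1+0+0+0+1 mod 2 = 1
  s[2] = (0001111000011110000111100001111)·(1001110000110111011010001111101) mod 2 = 0+0+0+1+1+1+0+0+0+0+0+1+0+1+1+0+0+0+0+0+1+0+0+0+0+0+0+1+1+0+1 mod 2 = 0
  s[3] = (0000000111111110000000011111111)·(1001110000110111011010001111101) mod 2 = 0+0+0+0+0+0+0+0+0+0+1+1+0+1+1+0+0+0+0+0+0+0+0+0+1+1+1+1+1+0+1 mod 2 = 0
  s[4] = (0000000000000001111111111111111)·(1001110000110111011010001111101) mod 2 = 0+0+0+0+0+0+0+0+0+0+0+0+0+0+0+1+0+1+1+0+1+0+0+0+1+1+1+1+1+0+1 mod 2 = 0
Syndrome = 01000
Column i of H is the binary representation of i, so the syndrome is the binary index of the flipped bit.
Read s = 01000 with s[0] as LSB: 0·2^0 + 1·2^1 + 0·2^2 + 0·2^3 + 0·2^4 = 2.
Error is at bit position 2.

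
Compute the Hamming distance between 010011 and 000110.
XOR = 010101, count of 1s = 3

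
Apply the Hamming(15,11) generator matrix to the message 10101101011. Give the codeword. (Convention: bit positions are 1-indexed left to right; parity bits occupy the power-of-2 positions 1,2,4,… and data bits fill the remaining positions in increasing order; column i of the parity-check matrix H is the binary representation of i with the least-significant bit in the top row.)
Codeword c = d · G (mod 2), d = 10101101011:
  c[0] = d·G[:,0] = (10101101011)·(11011010101) mod 2 = 1+0+0+0+1+0+0+0+0+0+1 mod 2 = 1
  c[1] = d·G[:,1] = (10101101011)·(10110110011) mod 2 = 1+0+1+0+0+1+0+0+0+1+1 mod 2 = 1
  c[2] = d·G[:,2] = (10101101011)·(10000000000) mod 2 = 1+0+0+0+0+0+0+0+0+0+0 mod 2 = 1
  c[3] = d·G[:,3] = (10101101011)·(01110001111) mod 2 = 0+0+1+0+0+0+0+1+0+1+1 mod 2 = 0
  c[4] = d·G[:,4] = (10101101011)·(01000000000) mod 2 = 0+0+0+0+0+0+0+0+0+0+0 mod 2 = 0
  c[5] = d·G[:,5] = (10101101011)·(00100000000) mod 2 = 0+0+1+0+0+0+0+0+0+0+0 mod 2 = 1
  c[6] = d·G[:,6] = (10101101011)·(00010000000) mod 2 = 0+0+0+0+0+0+0+0+0+0+0 mod 2 = 0
  c[7] = d·G[:,7] = (10101101011)·(00001111111) mod 2 = 0+0+0+0+1+1+0+1+0+1+1 mod 2 = 1
  c[8] = d·G[:,8] = (10101101011)·(00001000000) mod 2 = 0+0+0+0+1+0+0+0+0+0+0 mod 2 = 1
  c[9] = d·G[:,9] = (10101101011)·(00000100000) mod 2 = 0+0+0+0+0+1+0+0+0+0+0 mod 2 = 1
  c[10] = d·G[:,10] = (10101101011)·(00000010000) mod 2 = 0+0+0+0+0+0+0+0+0+0+0 mod 2 = 0
  c[11] = d·G[:,11] = (10101101011)·(00000001000) mod 2 = 0+0+0+0+0+0+0+1+0+0+0 mod 2 = 1
  c[12] = d·G[:,12] = (10101101011)·(00000000100) mod 2 = 0+0+0+0+0+0+0+0+0+0+0 mod 2 = 0
  c[13] = d·G[:,13] = (10101101011)·(00000000010) mod 2 = 0+0+0+0+0+0+0+0+0+1+0 mod 2 = 1
  c[14] = d·G[:,14] = (10101101011)·(00000000001) mod 2 = 0+0+0+0+0+0+0+0+0+0+1 mod 2 = 1
Codeword = 111001011101011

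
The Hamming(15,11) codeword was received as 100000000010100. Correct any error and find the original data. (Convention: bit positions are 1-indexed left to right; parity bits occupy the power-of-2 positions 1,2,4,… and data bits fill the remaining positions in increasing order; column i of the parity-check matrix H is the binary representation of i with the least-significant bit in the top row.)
Syndrome s = H · r^T (mod 2), r = 100000000010100:
  s[0] = (101010101010101)·(100000000010100) mod 2 = 1+0+0+0+0+0+0+0+0+0+1+0+1+0+0 mod 2 = 1
  s[1] = (011001100110011)·(100000000010100) mod 2 = 0+0+0+0+0+0+0+0+0+0+1+0+0+0+0 mod 2 = 1
  s[2] = (000111100001111)·(100000000010100) mod 2 = 0+0+0+0+0+0+0+0+0+0+0+0+1+0+0 mod 2 = 1
  s[3] = (000000011111111)·(100000000010100) mod 2 = 0+0+0+0+0+0+0+0+0+0+1+0+1+0+0 mod 2 = 0
Syndrome = 1110
Column 7 of H equals this syndrome → error at bit 7 (1-indexed).
Flip bit 7: 100000000010100 → 100000100010100
Extract data bits at positions {3,5,6,7,9,10,11,12,13,14,15}: 00010010100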